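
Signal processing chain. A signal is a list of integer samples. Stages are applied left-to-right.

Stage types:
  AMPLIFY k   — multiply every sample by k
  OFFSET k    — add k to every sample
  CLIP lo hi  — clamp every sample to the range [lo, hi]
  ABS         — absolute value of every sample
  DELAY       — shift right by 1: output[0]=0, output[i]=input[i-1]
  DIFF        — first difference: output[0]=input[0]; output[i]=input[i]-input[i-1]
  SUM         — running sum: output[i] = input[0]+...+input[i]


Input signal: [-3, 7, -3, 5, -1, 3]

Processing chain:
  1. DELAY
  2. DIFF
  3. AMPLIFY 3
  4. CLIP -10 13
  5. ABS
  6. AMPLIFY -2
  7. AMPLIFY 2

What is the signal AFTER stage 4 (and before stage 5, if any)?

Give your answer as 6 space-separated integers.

Input: [-3, 7, -3, 5, -1, 3]
Stage 1 (DELAY): [0, -3, 7, -3, 5, -1] = [0, -3, 7, -3, 5, -1] -> [0, -3, 7, -3, 5, -1]
Stage 2 (DIFF): s[0]=0, -3-0=-3, 7--3=10, -3-7=-10, 5--3=8, -1-5=-6 -> [0, -3, 10, -10, 8, -6]
Stage 3 (AMPLIFY 3): 0*3=0, -3*3=-9, 10*3=30, -10*3=-30, 8*3=24, -6*3=-18 -> [0, -9, 30, -30, 24, -18]
Stage 4 (CLIP -10 13): clip(0,-10,13)=0, clip(-9,-10,13)=-9, clip(30,-10,13)=13, clip(-30,-10,13)=-10, clip(24,-10,13)=13, clip(-18,-10,13)=-10 -> [0, -9, 13, -10, 13, -10]

Answer: 0 -9 13 -10 13 -10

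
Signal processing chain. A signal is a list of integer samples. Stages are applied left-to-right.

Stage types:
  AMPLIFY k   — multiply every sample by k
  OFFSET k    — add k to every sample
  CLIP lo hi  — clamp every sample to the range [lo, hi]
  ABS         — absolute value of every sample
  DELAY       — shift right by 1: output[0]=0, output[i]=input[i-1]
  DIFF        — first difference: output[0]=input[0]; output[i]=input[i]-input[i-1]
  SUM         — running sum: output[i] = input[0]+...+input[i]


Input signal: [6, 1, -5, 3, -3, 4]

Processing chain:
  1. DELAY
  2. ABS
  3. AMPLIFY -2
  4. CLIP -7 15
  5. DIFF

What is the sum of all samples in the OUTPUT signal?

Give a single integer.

Input: [6, 1, -5, 3, -3, 4]
Stage 1 (DELAY): [0, 6, 1, -5, 3, -3] = [0, 6, 1, -5, 3, -3] -> [0, 6, 1, -5, 3, -3]
Stage 2 (ABS): |0|=0, |6|=6, |1|=1, |-5|=5, |3|=3, |-3|=3 -> [0, 6, 1, 5, 3, 3]
Stage 3 (AMPLIFY -2): 0*-2=0, 6*-2=-12, 1*-2=-2, 5*-2=-10, 3*-2=-6, 3*-2=-6 -> [0, -12, -2, -10, -6, -6]
Stage 4 (CLIP -7 15): clip(0,-7,15)=0, clip(-12,-7,15)=-7, clip(-2,-7,15)=-2, clip(-10,-7,15)=-7, clip(-6,-7,15)=-6, clip(-6,-7,15)=-6 -> [0, -7, -2, -7, -6, -6]
Stage 5 (DIFF): s[0]=0, -7-0=-7, -2--7=5, -7--2=-5, -6--7=1, -6--6=0 -> [0, -7, 5, -5, 1, 0]
Output sum: -6

Answer: -6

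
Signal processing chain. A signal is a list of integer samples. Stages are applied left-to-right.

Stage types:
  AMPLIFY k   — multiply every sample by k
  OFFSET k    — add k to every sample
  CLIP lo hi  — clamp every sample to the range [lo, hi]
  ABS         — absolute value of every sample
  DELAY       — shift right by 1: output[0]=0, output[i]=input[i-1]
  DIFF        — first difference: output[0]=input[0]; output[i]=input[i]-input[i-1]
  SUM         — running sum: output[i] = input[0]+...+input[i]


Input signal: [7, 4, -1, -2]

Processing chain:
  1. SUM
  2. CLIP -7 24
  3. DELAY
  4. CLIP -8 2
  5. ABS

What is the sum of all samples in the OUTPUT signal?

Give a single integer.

Answer: 6

Derivation:
Input: [7, 4, -1, -2]
Stage 1 (SUM): sum[0..0]=7, sum[0..1]=11, sum[0..2]=10, sum[0..3]=8 -> [7, 11, 10, 8]
Stage 2 (CLIP -7 24): clip(7,-7,24)=7, clip(11,-7,24)=11, clip(10,-7,24)=10, clip(8,-7,24)=8 -> [7, 11, 10, 8]
Stage 3 (DELAY): [0, 7, 11, 10] = [0, 7, 11, 10] -> [0, 7, 11, 10]
Stage 4 (CLIP -8 2): clip(0,-8,2)=0, clip(7,-8,2)=2, clip(11,-8,2)=2, clip(10,-8,2)=2 -> [0, 2, 2, 2]
Stage 5 (ABS): |0|=0, |2|=2, |2|=2, |2|=2 -> [0, 2, 2, 2]
Output sum: 6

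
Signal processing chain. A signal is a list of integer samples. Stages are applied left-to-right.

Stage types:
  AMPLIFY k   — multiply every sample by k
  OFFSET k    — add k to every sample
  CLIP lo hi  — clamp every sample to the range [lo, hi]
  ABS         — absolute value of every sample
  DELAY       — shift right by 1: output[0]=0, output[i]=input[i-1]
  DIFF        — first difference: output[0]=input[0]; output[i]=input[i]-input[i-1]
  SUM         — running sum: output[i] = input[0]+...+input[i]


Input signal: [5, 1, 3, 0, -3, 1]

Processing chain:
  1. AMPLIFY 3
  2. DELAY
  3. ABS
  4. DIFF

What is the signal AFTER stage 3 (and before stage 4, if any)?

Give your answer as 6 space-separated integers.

Answer: 0 15 3 9 0 9

Derivation:
Input: [5, 1, 3, 0, -3, 1]
Stage 1 (AMPLIFY 3): 5*3=15, 1*3=3, 3*3=9, 0*3=0, -3*3=-9, 1*3=3 -> [15, 3, 9, 0, -9, 3]
Stage 2 (DELAY): [0, 15, 3, 9, 0, -9] = [0, 15, 3, 9, 0, -9] -> [0, 15, 3, 9, 0, -9]
Stage 3 (ABS): |0|=0, |15|=15, |3|=3, |9|=9, |0|=0, |-9|=9 -> [0, 15, 3, 9, 0, 9]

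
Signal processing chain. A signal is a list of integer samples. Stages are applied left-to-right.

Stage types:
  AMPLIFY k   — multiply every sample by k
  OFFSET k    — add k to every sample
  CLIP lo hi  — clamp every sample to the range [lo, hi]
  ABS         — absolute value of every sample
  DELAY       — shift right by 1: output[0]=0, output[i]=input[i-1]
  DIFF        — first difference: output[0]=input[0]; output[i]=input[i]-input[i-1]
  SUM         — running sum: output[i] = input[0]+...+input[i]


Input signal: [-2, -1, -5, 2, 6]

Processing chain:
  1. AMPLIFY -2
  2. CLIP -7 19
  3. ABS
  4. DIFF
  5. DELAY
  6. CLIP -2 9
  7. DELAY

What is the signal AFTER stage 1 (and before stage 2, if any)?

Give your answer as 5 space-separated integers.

Input: [-2, -1, -5, 2, 6]
Stage 1 (AMPLIFY -2): -2*-2=4, -1*-2=2, -5*-2=10, 2*-2=-4, 6*-2=-12 -> [4, 2, 10, -4, -12]

Answer: 4 2 10 -4 -12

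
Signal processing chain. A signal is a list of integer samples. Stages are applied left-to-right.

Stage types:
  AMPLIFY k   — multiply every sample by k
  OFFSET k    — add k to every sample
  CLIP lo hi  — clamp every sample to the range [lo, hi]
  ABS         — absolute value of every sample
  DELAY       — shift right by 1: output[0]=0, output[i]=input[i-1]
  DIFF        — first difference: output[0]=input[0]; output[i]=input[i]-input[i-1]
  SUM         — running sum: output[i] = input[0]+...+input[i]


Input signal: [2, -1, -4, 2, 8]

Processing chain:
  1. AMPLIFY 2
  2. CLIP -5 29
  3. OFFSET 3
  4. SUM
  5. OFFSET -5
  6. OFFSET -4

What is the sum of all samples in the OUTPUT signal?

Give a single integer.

Input: [2, -1, -4, 2, 8]
Stage 1 (AMPLIFY 2): 2*2=4, -1*2=-2, -4*2=-8, 2*2=4, 8*2=16 -> [4, -2, -8, 4, 16]
Stage 2 (CLIP -5 29): clip(4,-5,29)=4, clip(-2,-5,29)=-2, clip(-8,-5,29)=-5, clip(4,-5,29)=4, clip(16,-5,29)=16 -> [4, -2, -5, 4, 16]
Stage 3 (OFFSET 3): 4+3=7, -2+3=1, -5+3=-2, 4+3=7, 16+3=19 -> [7, 1, -2, 7, 19]
Stage 4 (SUM): sum[0..0]=7, sum[0..1]=8, sum[0..2]=6, sum[0..3]=13, sum[0..4]=32 -> [7, 8, 6, 13, 32]
Stage 5 (OFFSET -5): 7+-5=2, 8+-5=3, 6+-5=1, 13+-5=8, 32+-5=27 -> [2, 3, 1, 8, 27]
Stage 6 (OFFSET -4): 2+-4=-2, 3+-4=-1, 1+-4=-3, 8+-4=4, 27+-4=23 -> [-2, -1, -3, 4, 23]
Output sum: 21

Answer: 21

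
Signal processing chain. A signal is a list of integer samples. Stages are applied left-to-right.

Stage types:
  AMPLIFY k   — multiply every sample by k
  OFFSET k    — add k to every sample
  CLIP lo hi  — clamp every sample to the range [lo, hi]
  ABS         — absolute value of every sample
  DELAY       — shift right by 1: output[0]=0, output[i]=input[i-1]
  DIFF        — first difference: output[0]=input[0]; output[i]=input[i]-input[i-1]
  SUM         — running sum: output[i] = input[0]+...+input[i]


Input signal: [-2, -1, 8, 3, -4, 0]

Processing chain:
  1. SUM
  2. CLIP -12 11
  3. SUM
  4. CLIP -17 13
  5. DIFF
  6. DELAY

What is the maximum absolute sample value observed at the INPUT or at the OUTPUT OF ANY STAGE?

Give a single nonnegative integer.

Input: [-2, -1, 8, 3, -4, 0] (max |s|=8)
Stage 1 (SUM): sum[0..0]=-2, sum[0..1]=-3, sum[0..2]=5, sum[0..3]=8, sum[0..4]=4, sum[0..5]=4 -> [-2, -3, 5, 8, 4, 4] (max |s|=8)
Stage 2 (CLIP -12 11): clip(-2,-12,11)=-2, clip(-3,-12,11)=-3, clip(5,-12,11)=5, clip(8,-12,11)=8, clip(4,-12,11)=4, clip(4,-12,11)=4 -> [-2, -3, 5, 8, 4, 4] (max |s|=8)
Stage 3 (SUM): sum[0..0]=-2, sum[0..1]=-5, sum[0..2]=0, sum[0..3]=8, sum[0..4]=12, sum[0..5]=16 -> [-2, -5, 0, 8, 12, 16] (max |s|=16)
Stage 4 (CLIP -17 13): clip(-2,-17,13)=-2, clip(-5,-17,13)=-5, clip(0,-17,13)=0, clip(8,-17,13)=8, clip(12,-17,13)=12, clip(16,-17,13)=13 -> [-2, -5, 0, 8, 12, 13] (max |s|=13)
Stage 5 (DIFF): s[0]=-2, -5--2=-3, 0--5=5, 8-0=8, 12-8=4, 13-12=1 -> [-2, -3, 5, 8, 4, 1] (max |s|=8)
Stage 6 (DELAY): [0, -2, -3, 5, 8, 4] = [0, -2, -3, 5, 8, 4] -> [0, -2, -3, 5, 8, 4] (max |s|=8)
Overall max amplitude: 16

Answer: 16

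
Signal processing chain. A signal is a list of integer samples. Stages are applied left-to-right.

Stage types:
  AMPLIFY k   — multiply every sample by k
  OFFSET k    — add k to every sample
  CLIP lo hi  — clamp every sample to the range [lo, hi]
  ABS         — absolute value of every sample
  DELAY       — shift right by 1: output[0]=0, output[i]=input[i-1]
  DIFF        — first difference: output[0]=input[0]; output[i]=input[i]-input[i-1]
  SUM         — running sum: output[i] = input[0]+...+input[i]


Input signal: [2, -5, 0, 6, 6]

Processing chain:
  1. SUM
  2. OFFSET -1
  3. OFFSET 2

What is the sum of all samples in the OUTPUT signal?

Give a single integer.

Answer: 13

Derivation:
Input: [2, -5, 0, 6, 6]
Stage 1 (SUM): sum[0..0]=2, sum[0..1]=-3, sum[0..2]=-3, sum[0..3]=3, sum[0..4]=9 -> [2, -3, -3, 3, 9]
Stage 2 (OFFSET -1): 2+-1=1, -3+-1=-4, -3+-1=-4, 3+-1=2, 9+-1=8 -> [1, -4, -4, 2, 8]
Stage 3 (OFFSET 2): 1+2=3, -4+2=-2, -4+2=-2, 2+2=4, 8+2=10 -> [3, -2, -2, 4, 10]
Output sum: 13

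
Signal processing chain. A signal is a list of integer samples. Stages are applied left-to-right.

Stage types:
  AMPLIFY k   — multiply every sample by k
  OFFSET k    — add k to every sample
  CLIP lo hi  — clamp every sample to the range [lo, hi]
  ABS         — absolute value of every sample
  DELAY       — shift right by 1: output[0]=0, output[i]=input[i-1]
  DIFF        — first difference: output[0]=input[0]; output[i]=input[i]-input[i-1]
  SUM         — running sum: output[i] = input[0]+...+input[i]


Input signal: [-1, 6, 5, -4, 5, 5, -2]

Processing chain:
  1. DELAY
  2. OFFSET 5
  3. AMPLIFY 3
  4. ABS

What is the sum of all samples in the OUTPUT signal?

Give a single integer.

Answer: 153

Derivation:
Input: [-1, 6, 5, -4, 5, 5, -2]
Stage 1 (DELAY): [0, -1, 6, 5, -4, 5, 5] = [0, -1, 6, 5, -4, 5, 5] -> [0, -1, 6, 5, -4, 5, 5]
Stage 2 (OFFSET 5): 0+5=5, -1+5=4, 6+5=11, 5+5=10, -4+5=1, 5+5=10, 5+5=10 -> [5, 4, 11, 10, 1, 10, 10]
Stage 3 (AMPLIFY 3): 5*3=15, 4*3=12, 11*3=33, 10*3=30, 1*3=3, 10*3=30, 10*3=30 -> [15, 12, 33, 30, 3, 30, 30]
Stage 4 (ABS): |15|=15, |12|=12, |33|=33, |30|=30, |3|=3, |30|=30, |30|=30 -> [15, 12, 33, 30, 3, 30, 30]
Output sum: 153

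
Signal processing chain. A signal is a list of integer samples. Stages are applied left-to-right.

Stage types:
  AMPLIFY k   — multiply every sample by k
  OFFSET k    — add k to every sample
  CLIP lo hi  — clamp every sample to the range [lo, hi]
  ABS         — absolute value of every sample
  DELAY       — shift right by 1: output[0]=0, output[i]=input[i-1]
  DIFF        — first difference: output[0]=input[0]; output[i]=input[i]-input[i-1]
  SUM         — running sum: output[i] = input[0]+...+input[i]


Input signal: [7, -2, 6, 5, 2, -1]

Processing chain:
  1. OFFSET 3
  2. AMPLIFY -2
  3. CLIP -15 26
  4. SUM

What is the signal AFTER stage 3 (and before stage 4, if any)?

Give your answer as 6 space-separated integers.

Input: [7, -2, 6, 5, 2, -1]
Stage 1 (OFFSET 3): 7+3=10, -2+3=1, 6+3=9, 5+3=8, 2+3=5, -1+3=2 -> [10, 1, 9, 8, 5, 2]
Stage 2 (AMPLIFY -2): 10*-2=-20, 1*-2=-2, 9*-2=-18, 8*-2=-16, 5*-2=-10, 2*-2=-4 -> [-20, -2, -18, -16, -10, -4]
Stage 3 (CLIP -15 26): clip(-20,-15,26)=-15, clip(-2,-15,26)=-2, clip(-18,-15,26)=-15, clip(-16,-15,26)=-15, clip(-10,-15,26)=-10, clip(-4,-15,26)=-4 -> [-15, -2, -15, -15, -10, -4]

Answer: -15 -2 -15 -15 -10 -4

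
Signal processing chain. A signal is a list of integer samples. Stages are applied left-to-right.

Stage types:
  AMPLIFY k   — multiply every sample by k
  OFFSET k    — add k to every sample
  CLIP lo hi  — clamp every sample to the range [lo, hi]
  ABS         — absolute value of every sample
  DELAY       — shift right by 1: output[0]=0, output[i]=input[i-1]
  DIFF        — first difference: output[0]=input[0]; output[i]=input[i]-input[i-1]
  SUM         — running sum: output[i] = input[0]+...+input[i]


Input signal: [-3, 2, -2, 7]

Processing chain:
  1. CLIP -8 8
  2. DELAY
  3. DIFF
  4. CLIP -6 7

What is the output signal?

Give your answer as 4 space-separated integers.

Answer: 0 -3 5 -4

Derivation:
Input: [-3, 2, -2, 7]
Stage 1 (CLIP -8 8): clip(-3,-8,8)=-3, clip(2,-8,8)=2, clip(-2,-8,8)=-2, clip(7,-8,8)=7 -> [-3, 2, -2, 7]
Stage 2 (DELAY): [0, -3, 2, -2] = [0, -3, 2, -2] -> [0, -3, 2, -2]
Stage 3 (DIFF): s[0]=0, -3-0=-3, 2--3=5, -2-2=-4 -> [0, -3, 5, -4]
Stage 4 (CLIP -6 7): clip(0,-6,7)=0, clip(-3,-6,7)=-3, clip(5,-6,7)=5, clip(-4,-6,7)=-4 -> [0, -3, 5, -4]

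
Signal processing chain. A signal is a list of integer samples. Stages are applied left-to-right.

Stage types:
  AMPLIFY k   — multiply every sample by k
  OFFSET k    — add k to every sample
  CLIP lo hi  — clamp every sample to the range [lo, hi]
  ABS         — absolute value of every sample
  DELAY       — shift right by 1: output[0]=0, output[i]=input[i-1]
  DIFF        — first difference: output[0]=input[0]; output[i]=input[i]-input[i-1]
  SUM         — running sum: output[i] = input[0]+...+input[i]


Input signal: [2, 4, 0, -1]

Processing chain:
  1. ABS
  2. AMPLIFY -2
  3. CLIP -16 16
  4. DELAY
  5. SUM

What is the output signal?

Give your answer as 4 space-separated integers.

Answer: 0 -4 -12 -12

Derivation:
Input: [2, 4, 0, -1]
Stage 1 (ABS): |2|=2, |4|=4, |0|=0, |-1|=1 -> [2, 4, 0, 1]
Stage 2 (AMPLIFY -2): 2*-2=-4, 4*-2=-8, 0*-2=0, 1*-2=-2 -> [-4, -8, 0, -2]
Stage 3 (CLIP -16 16): clip(-4,-16,16)=-4, clip(-8,-16,16)=-8, clip(0,-16,16)=0, clip(-2,-16,16)=-2 -> [-4, -8, 0, -2]
Stage 4 (DELAY): [0, -4, -8, 0] = [0, -4, -8, 0] -> [0, -4, -8, 0]
Stage 5 (SUM): sum[0..0]=0, sum[0..1]=-4, sum[0..2]=-12, sum[0..3]=-12 -> [0, -4, -12, -12]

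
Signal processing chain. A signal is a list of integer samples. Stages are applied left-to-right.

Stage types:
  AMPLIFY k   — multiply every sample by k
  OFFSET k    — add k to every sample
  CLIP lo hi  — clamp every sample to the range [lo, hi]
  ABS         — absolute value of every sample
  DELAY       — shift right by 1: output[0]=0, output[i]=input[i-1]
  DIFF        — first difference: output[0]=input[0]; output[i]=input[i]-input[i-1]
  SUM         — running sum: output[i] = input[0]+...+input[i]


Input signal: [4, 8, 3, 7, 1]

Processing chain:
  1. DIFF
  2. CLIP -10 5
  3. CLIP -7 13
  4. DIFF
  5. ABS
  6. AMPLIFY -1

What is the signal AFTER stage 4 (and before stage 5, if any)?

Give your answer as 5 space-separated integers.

Input: [4, 8, 3, 7, 1]
Stage 1 (DIFF): s[0]=4, 8-4=4, 3-8=-5, 7-3=4, 1-7=-6 -> [4, 4, -5, 4, -6]
Stage 2 (CLIP -10 5): clip(4,-10,5)=4, clip(4,-10,5)=4, clip(-5,-10,5)=-5, clip(4,-10,5)=4, clip(-6,-10,5)=-6 -> [4, 4, -5, 4, -6]
Stage 3 (CLIP -7 13): clip(4,-7,13)=4, clip(4,-7,13)=4, clip(-5,-7,13)=-5, clip(4,-7,13)=4, clip(-6,-7,13)=-6 -> [4, 4, -5, 4, -6]
Stage 4 (DIFF): s[0]=4, 4-4=0, -5-4=-9, 4--5=9, -6-4=-10 -> [4, 0, -9, 9, -10]

Answer: 4 0 -9 9 -10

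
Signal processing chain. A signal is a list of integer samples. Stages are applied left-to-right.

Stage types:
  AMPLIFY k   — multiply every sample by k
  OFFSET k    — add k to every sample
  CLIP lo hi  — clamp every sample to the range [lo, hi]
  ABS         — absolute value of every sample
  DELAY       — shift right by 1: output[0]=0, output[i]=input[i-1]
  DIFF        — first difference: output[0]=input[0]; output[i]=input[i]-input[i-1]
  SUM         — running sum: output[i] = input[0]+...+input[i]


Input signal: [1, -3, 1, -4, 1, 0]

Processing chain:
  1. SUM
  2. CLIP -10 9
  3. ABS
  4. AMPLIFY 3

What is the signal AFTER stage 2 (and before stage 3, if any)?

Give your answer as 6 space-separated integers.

Answer: 1 -2 -1 -5 -4 -4

Derivation:
Input: [1, -3, 1, -4, 1, 0]
Stage 1 (SUM): sum[0..0]=1, sum[0..1]=-2, sum[0..2]=-1, sum[0..3]=-5, sum[0..4]=-4, sum[0..5]=-4 -> [1, -2, -1, -5, -4, -4]
Stage 2 (CLIP -10 9): clip(1,-10,9)=1, clip(-2,-10,9)=-2, clip(-1,-10,9)=-1, clip(-5,-10,9)=-5, clip(-4,-10,9)=-4, clip(-4,-10,9)=-4 -> [1, -2, -1, -5, -4, -4]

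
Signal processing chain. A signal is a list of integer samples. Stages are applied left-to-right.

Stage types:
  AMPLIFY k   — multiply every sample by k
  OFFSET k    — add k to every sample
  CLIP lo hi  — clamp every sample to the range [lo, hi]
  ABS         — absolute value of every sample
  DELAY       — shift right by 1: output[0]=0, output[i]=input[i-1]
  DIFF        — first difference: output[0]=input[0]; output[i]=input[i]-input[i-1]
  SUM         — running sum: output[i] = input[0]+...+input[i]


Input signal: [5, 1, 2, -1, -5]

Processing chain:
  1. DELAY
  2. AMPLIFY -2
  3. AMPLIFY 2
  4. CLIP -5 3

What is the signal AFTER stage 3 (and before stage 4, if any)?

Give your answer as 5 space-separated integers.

Answer: 0 -20 -4 -8 4

Derivation:
Input: [5, 1, 2, -1, -5]
Stage 1 (DELAY): [0, 5, 1, 2, -1] = [0, 5, 1, 2, -1] -> [0, 5, 1, 2, -1]
Stage 2 (AMPLIFY -2): 0*-2=0, 5*-2=-10, 1*-2=-2, 2*-2=-4, -1*-2=2 -> [0, -10, -2, -4, 2]
Stage 3 (AMPLIFY 2): 0*2=0, -10*2=-20, -2*2=-4, -4*2=-8, 2*2=4 -> [0, -20, -4, -8, 4]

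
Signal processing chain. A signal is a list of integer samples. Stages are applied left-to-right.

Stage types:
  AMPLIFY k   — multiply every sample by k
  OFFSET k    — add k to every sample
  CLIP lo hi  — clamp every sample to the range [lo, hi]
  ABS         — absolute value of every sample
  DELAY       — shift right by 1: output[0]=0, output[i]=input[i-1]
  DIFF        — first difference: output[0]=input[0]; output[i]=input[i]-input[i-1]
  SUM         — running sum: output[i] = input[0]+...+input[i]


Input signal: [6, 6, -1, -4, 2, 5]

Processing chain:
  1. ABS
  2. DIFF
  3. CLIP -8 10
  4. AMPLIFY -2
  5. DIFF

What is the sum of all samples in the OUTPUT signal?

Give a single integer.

Input: [6, 6, -1, -4, 2, 5]
Stage 1 (ABS): |6|=6, |6|=6, |-1|=1, |-4|=4, |2|=2, |5|=5 -> [6, 6, 1, 4, 2, 5]
Stage 2 (DIFF): s[0]=6, 6-6=0, 1-6=-5, 4-1=3, 2-4=-2, 5-2=3 -> [6, 0, -5, 3, -2, 3]
Stage 3 (CLIP -8 10): clip(6,-8,10)=6, clip(0,-8,10)=0, clip(-5,-8,10)=-5, clip(3,-8,10)=3, clip(-2,-8,10)=-2, clip(3,-8,10)=3 -> [6, 0, -5, 3, -2, 3]
Stage 4 (AMPLIFY -2): 6*-2=-12, 0*-2=0, -5*-2=10, 3*-2=-6, -2*-2=4, 3*-2=-6 -> [-12, 0, 10, -6, 4, -6]
Stage 5 (DIFF): s[0]=-12, 0--12=12, 10-0=10, -6-10=-16, 4--6=10, -6-4=-10 -> [-12, 12, 10, -16, 10, -10]
Output sum: -6

Answer: -6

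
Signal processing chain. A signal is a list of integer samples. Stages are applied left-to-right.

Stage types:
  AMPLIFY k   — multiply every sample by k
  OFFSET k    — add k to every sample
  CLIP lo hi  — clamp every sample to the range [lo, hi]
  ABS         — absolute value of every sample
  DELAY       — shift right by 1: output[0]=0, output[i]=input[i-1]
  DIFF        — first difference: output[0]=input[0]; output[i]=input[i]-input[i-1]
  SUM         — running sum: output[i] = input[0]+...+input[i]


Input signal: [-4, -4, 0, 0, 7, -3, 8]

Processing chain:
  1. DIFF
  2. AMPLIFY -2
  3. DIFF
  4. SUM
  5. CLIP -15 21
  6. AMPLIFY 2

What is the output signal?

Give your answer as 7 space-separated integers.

Input: [-4, -4, 0, 0, 7, -3, 8]
Stage 1 (DIFF): s[0]=-4, -4--4=0, 0--4=4, 0-0=0, 7-0=7, -3-7=-10, 8--3=11 -> [-4, 0, 4, 0, 7, -10, 11]
Stage 2 (AMPLIFY -2): -4*-2=8, 0*-2=0, 4*-2=-8, 0*-2=0, 7*-2=-14, -10*-2=20, 11*-2=-22 -> [8, 0, -8, 0, -14, 20, -22]
Stage 3 (DIFF): s[0]=8, 0-8=-8, -8-0=-8, 0--8=8, -14-0=-14, 20--14=34, -22-20=-42 -> [8, -8, -8, 8, -14, 34, -42]
Stage 4 (SUM): sum[0..0]=8, sum[0..1]=0, sum[0..2]=-8, sum[0..3]=0, sum[0..4]=-14, sum[0..5]=20, sum[0..6]=-22 -> [8, 0, -8, 0, -14, 20, -22]
Stage 5 (CLIP -15 21): clip(8,-15,21)=8, clip(0,-15,21)=0, clip(-8,-15,21)=-8, clip(0,-15,21)=0, clip(-14,-15,21)=-14, clip(20,-15,21)=20, clip(-22,-15,21)=-15 -> [8, 0, -8, 0, -14, 20, -15]
Stage 6 (AMPLIFY 2): 8*2=16, 0*2=0, -8*2=-16, 0*2=0, -14*2=-28, 20*2=40, -15*2=-30 -> [16, 0, -16, 0, -28, 40, -30]

Answer: 16 0 -16 0 -28 40 -30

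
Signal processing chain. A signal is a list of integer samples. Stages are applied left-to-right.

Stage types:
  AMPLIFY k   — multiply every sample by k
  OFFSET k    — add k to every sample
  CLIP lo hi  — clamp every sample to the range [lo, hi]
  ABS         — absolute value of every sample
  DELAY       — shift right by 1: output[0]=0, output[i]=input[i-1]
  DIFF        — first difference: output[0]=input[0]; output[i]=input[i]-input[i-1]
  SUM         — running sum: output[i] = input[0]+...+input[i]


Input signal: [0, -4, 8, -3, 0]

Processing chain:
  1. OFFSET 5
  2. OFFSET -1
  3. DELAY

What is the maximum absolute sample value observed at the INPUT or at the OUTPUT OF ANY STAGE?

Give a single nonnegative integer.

Answer: 13

Derivation:
Input: [0, -4, 8, -3, 0] (max |s|=8)
Stage 1 (OFFSET 5): 0+5=5, -4+5=1, 8+5=13, -3+5=2, 0+5=5 -> [5, 1, 13, 2, 5] (max |s|=13)
Stage 2 (OFFSET -1): 5+-1=4, 1+-1=0, 13+-1=12, 2+-1=1, 5+-1=4 -> [4, 0, 12, 1, 4] (max |s|=12)
Stage 3 (DELAY): [0, 4, 0, 12, 1] = [0, 4, 0, 12, 1] -> [0, 4, 0, 12, 1] (max |s|=12)
Overall max amplitude: 13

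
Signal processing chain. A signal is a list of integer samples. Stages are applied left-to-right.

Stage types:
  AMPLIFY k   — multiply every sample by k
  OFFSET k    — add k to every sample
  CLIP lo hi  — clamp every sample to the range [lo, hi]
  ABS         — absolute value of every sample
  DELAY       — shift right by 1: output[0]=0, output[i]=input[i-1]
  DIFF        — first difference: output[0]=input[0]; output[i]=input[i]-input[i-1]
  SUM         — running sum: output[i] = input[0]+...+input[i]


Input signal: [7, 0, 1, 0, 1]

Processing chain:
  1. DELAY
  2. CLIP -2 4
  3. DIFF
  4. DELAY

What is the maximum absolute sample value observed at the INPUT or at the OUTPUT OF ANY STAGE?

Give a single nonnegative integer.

Input: [7, 0, 1, 0, 1] (max |s|=7)
Stage 1 (DELAY): [0, 7, 0, 1, 0] = [0, 7, 0, 1, 0] -> [0, 7, 0, 1, 0] (max |s|=7)
Stage 2 (CLIP -2 4): clip(0,-2,4)=0, clip(7,-2,4)=4, clip(0,-2,4)=0, clip(1,-2,4)=1, clip(0,-2,4)=0 -> [0, 4, 0, 1, 0] (max |s|=4)
Stage 3 (DIFF): s[0]=0, 4-0=4, 0-4=-4, 1-0=1, 0-1=-1 -> [0, 4, -4, 1, -1] (max |s|=4)
Stage 4 (DELAY): [0, 0, 4, -4, 1] = [0, 0, 4, -4, 1] -> [0, 0, 4, -4, 1] (max |s|=4)
Overall max amplitude: 7

Answer: 7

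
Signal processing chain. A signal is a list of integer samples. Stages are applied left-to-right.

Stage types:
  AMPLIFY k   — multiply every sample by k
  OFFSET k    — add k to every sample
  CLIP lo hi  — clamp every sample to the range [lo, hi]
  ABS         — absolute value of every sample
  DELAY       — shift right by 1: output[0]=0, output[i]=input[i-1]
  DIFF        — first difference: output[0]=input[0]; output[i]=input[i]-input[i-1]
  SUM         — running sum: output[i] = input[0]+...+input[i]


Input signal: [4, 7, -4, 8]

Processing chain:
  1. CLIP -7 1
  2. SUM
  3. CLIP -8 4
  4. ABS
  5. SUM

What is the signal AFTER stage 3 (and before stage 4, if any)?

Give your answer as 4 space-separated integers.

Input: [4, 7, -4, 8]
Stage 1 (CLIP -7 1): clip(4,-7,1)=1, clip(7,-7,1)=1, clip(-4,-7,1)=-4, clip(8,-7,1)=1 -> [1, 1, -4, 1]
Stage 2 (SUM): sum[0..0]=1, sum[0..1]=2, sum[0..2]=-2, sum[0..3]=-1 -> [1, 2, -2, -1]
Stage 3 (CLIP -8 4): clip(1,-8,4)=1, clip(2,-8,4)=2, clip(-2,-8,4)=-2, clip(-1,-8,4)=-1 -> [1, 2, -2, -1]

Answer: 1 2 -2 -1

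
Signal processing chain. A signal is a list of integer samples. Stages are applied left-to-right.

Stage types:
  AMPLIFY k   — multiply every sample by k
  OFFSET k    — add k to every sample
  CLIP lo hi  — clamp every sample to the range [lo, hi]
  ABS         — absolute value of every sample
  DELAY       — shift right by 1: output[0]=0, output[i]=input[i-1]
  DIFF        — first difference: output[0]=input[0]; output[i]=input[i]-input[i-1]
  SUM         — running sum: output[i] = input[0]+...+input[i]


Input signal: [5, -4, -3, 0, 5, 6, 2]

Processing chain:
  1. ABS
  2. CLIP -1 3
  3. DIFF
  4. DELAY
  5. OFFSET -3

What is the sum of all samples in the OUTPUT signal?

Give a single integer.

Answer: -18

Derivation:
Input: [5, -4, -3, 0, 5, 6, 2]
Stage 1 (ABS): |5|=5, |-4|=4, |-3|=3, |0|=0, |5|=5, |6|=6, |2|=2 -> [5, 4, 3, 0, 5, 6, 2]
Stage 2 (CLIP -1 3): clip(5,-1,3)=3, clip(4,-1,3)=3, clip(3,-1,3)=3, clip(0,-1,3)=0, clip(5,-1,3)=3, clip(6,-1,3)=3, clip(2,-1,3)=2 -> [3, 3, 3, 0, 3, 3, 2]
Stage 3 (DIFF): s[0]=3, 3-3=0, 3-3=0, 0-3=-3, 3-0=3, 3-3=0, 2-3=-1 -> [3, 0, 0, -3, 3, 0, -1]
Stage 4 (DELAY): [0, 3, 0, 0, -3, 3, 0] = [0, 3, 0, 0, -3, 3, 0] -> [0, 3, 0, 0, -3, 3, 0]
Stage 5 (OFFSET -3): 0+-3=-3, 3+-3=0, 0+-3=-3, 0+-3=-3, -3+-3=-6, 3+-3=0, 0+-3=-3 -> [-3, 0, -3, -3, -6, 0, -3]
Output sum: -18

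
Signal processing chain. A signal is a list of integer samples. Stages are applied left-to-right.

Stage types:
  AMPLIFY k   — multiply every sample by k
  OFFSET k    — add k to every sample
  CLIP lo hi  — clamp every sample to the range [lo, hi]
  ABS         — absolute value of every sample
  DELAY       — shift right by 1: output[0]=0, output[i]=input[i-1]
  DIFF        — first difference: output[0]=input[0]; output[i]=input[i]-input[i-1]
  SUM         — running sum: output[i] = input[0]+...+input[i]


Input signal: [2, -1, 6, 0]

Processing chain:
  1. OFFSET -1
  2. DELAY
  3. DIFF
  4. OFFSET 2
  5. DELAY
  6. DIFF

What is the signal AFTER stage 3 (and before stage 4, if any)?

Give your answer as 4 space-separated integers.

Input: [2, -1, 6, 0]
Stage 1 (OFFSET -1): 2+-1=1, -1+-1=-2, 6+-1=5, 0+-1=-1 -> [1, -2, 5, -1]
Stage 2 (DELAY): [0, 1, -2, 5] = [0, 1, -2, 5] -> [0, 1, -2, 5]
Stage 3 (DIFF): s[0]=0, 1-0=1, -2-1=-3, 5--2=7 -> [0, 1, -3, 7]

Answer: 0 1 -3 7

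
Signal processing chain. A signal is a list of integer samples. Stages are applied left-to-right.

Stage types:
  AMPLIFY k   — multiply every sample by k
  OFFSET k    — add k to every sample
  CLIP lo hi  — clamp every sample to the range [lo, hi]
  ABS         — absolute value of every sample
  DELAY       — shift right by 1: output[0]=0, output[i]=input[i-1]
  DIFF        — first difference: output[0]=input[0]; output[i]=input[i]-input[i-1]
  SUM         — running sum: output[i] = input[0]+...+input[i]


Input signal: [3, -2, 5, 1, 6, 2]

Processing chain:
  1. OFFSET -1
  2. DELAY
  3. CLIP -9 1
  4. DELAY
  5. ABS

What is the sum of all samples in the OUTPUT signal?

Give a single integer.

Input: [3, -2, 5, 1, 6, 2]
Stage 1 (OFFSET -1): 3+-1=2, -2+-1=-3, 5+-1=4, 1+-1=0, 6+-1=5, 2+-1=1 -> [2, -3, 4, 0, 5, 1]
Stage 2 (DELAY): [0, 2, -3, 4, 0, 5] = [0, 2, -3, 4, 0, 5] -> [0, 2, -3, 4, 0, 5]
Stage 3 (CLIP -9 1): clip(0,-9,1)=0, clip(2,-9,1)=1, clip(-3,-9,1)=-3, clip(4,-9,1)=1, clip(0,-9,1)=0, clip(5,-9,1)=1 -> [0, 1, -3, 1, 0, 1]
Stage 4 (DELAY): [0, 0, 1, -3, 1, 0] = [0, 0, 1, -3, 1, 0] -> [0, 0, 1, -3, 1, 0]
Stage 5 (ABS): |0|=0, |0|=0, |1|=1, |-3|=3, |1|=1, |0|=0 -> [0, 0, 1, 3, 1, 0]
Output sum: 5

Answer: 5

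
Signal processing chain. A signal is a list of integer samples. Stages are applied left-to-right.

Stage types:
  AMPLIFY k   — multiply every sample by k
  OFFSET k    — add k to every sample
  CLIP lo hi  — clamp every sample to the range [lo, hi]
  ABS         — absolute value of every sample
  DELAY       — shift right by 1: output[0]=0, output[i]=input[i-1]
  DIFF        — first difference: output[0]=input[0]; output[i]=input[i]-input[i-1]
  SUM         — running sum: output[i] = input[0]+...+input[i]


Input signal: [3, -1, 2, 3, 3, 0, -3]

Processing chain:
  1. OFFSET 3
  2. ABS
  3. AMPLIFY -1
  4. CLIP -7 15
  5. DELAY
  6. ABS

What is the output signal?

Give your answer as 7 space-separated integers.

Input: [3, -1, 2, 3, 3, 0, -3]
Stage 1 (OFFSET 3): 3+3=6, -1+3=2, 2+3=5, 3+3=6, 3+3=6, 0+3=3, -3+3=0 -> [6, 2, 5, 6, 6, 3, 0]
Stage 2 (ABS): |6|=6, |2|=2, |5|=5, |6|=6, |6|=6, |3|=3, |0|=0 -> [6, 2, 5, 6, 6, 3, 0]
Stage 3 (AMPLIFY -1): 6*-1=-6, 2*-1=-2, 5*-1=-5, 6*-1=-6, 6*-1=-6, 3*-1=-3, 0*-1=0 -> [-6, -2, -5, -6, -6, -3, 0]
Stage 4 (CLIP -7 15): clip(-6,-7,15)=-6, clip(-2,-7,15)=-2, clip(-5,-7,15)=-5, clip(-6,-7,15)=-6, clip(-6,-7,15)=-6, clip(-3,-7,15)=-3, clip(0,-7,15)=0 -> [-6, -2, -5, -6, -6, -3, 0]
Stage 5 (DELAY): [0, -6, -2, -5, -6, -6, -3] = [0, -6, -2, -5, -6, -6, -3] -> [0, -6, -2, -5, -6, -6, -3]
Stage 6 (ABS): |0|=0, |-6|=6, |-2|=2, |-5|=5, |-6|=6, |-6|=6, |-3|=3 -> [0, 6, 2, 5, 6, 6, 3]

Answer: 0 6 2 5 6 6 3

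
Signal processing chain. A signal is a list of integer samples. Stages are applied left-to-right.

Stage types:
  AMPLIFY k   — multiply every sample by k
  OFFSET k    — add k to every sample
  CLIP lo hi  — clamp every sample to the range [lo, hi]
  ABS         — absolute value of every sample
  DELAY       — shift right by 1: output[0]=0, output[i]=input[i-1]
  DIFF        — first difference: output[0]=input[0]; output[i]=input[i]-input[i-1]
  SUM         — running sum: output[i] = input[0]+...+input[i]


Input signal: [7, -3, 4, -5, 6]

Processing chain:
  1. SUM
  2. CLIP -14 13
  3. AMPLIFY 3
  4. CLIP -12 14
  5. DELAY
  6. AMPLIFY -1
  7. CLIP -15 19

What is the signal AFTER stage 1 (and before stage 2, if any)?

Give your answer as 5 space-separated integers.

Input: [7, -3, 4, -5, 6]
Stage 1 (SUM): sum[0..0]=7, sum[0..1]=4, sum[0..2]=8, sum[0..3]=3, sum[0..4]=9 -> [7, 4, 8, 3, 9]

Answer: 7 4 8 3 9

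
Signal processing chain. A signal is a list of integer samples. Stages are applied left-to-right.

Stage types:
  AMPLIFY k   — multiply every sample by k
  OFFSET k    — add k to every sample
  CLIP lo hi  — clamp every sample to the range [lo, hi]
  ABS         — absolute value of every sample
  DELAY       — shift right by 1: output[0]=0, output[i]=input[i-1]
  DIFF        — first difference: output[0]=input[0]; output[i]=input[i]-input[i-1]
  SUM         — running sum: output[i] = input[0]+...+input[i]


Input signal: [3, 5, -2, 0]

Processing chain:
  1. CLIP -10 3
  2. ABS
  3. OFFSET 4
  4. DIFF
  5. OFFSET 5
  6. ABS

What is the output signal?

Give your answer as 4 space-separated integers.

Answer: 12 5 4 3

Derivation:
Input: [3, 5, -2, 0]
Stage 1 (CLIP -10 3): clip(3,-10,3)=3, clip(5,-10,3)=3, clip(-2,-10,3)=-2, clip(0,-10,3)=0 -> [3, 3, -2, 0]
Stage 2 (ABS): |3|=3, |3|=3, |-2|=2, |0|=0 -> [3, 3, 2, 0]
Stage 3 (OFFSET 4): 3+4=7, 3+4=7, 2+4=6, 0+4=4 -> [7, 7, 6, 4]
Stage 4 (DIFF): s[0]=7, 7-7=0, 6-7=-1, 4-6=-2 -> [7, 0, -1, -2]
Stage 5 (OFFSET 5): 7+5=12, 0+5=5, -1+5=4, -2+5=3 -> [12, 5, 4, 3]
Stage 6 (ABS): |12|=12, |5|=5, |4|=4, |3|=3 -> [12, 5, 4, 3]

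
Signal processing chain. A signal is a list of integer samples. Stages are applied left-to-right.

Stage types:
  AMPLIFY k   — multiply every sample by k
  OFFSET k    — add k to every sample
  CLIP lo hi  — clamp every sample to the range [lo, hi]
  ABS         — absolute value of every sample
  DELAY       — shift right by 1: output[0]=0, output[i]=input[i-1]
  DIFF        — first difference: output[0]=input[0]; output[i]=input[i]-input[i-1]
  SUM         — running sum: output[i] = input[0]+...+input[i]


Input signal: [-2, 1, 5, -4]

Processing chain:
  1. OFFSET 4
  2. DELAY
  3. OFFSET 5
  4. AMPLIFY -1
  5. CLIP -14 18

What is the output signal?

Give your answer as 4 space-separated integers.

Answer: -5 -7 -10 -14

Derivation:
Input: [-2, 1, 5, -4]
Stage 1 (OFFSET 4): -2+4=2, 1+4=5, 5+4=9, -4+4=0 -> [2, 5, 9, 0]
Stage 2 (DELAY): [0, 2, 5, 9] = [0, 2, 5, 9] -> [0, 2, 5, 9]
Stage 3 (OFFSET 5): 0+5=5, 2+5=7, 5+5=10, 9+5=14 -> [5, 7, 10, 14]
Stage 4 (AMPLIFY -1): 5*-1=-5, 7*-1=-7, 10*-1=-10, 14*-1=-14 -> [-5, -7, -10, -14]
Stage 5 (CLIP -14 18): clip(-5,-14,18)=-5, clip(-7,-14,18)=-7, clip(-10,-14,18)=-10, clip(-14,-14,18)=-14 -> [-5, -7, -10, -14]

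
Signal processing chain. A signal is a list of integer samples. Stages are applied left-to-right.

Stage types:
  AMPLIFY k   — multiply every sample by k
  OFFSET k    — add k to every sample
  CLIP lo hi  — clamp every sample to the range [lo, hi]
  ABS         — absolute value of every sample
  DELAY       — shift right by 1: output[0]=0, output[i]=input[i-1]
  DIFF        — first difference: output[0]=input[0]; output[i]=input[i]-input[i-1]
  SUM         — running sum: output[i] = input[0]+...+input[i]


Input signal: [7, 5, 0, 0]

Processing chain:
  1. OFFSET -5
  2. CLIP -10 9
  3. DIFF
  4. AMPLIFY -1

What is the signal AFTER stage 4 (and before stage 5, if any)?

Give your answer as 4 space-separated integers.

Input: [7, 5, 0, 0]
Stage 1 (OFFSET -5): 7+-5=2, 5+-5=0, 0+-5=-5, 0+-5=-5 -> [2, 0, -5, -5]
Stage 2 (CLIP -10 9): clip(2,-10,9)=2, clip(0,-10,9)=0, clip(-5,-10,9)=-5, clip(-5,-10,9)=-5 -> [2, 0, -5, -5]
Stage 3 (DIFF): s[0]=2, 0-2=-2, -5-0=-5, -5--5=0 -> [2, -2, -5, 0]
Stage 4 (AMPLIFY -1): 2*-1=-2, -2*-1=2, -5*-1=5, 0*-1=0 -> [-2, 2, 5, 0]

Answer: -2 2 5 0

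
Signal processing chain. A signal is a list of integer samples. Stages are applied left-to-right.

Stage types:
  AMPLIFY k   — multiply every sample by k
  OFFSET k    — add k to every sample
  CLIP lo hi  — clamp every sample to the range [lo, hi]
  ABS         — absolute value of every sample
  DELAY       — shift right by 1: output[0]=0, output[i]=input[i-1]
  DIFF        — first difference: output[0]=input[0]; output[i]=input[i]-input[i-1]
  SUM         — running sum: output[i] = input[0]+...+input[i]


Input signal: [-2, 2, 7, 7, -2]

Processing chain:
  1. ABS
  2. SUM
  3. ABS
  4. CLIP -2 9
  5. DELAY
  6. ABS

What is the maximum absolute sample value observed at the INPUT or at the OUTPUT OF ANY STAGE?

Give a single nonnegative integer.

Input: [-2, 2, 7, 7, -2] (max |s|=7)
Stage 1 (ABS): |-2|=2, |2|=2, |7|=7, |7|=7, |-2|=2 -> [2, 2, 7, 7, 2] (max |s|=7)
Stage 2 (SUM): sum[0..0]=2, sum[0..1]=4, sum[0..2]=11, sum[0..3]=18, sum[0..4]=20 -> [2, 4, 11, 18, 20] (max |s|=20)
Stage 3 (ABS): |2|=2, |4|=4, |11|=11, |18|=18, |20|=20 -> [2, 4, 11, 18, 20] (max |s|=20)
Stage 4 (CLIP -2 9): clip(2,-2,9)=2, clip(4,-2,9)=4, clip(11,-2,9)=9, clip(18,-2,9)=9, clip(20,-2,9)=9 -> [2, 4, 9, 9, 9] (max |s|=9)
Stage 5 (DELAY): [0, 2, 4, 9, 9] = [0, 2, 4, 9, 9] -> [0, 2, 4, 9, 9] (max |s|=9)
Stage 6 (ABS): |0|=0, |2|=2, |4|=4, |9|=9, |9|=9 -> [0, 2, 4, 9, 9] (max |s|=9)
Overall max amplitude: 20

Answer: 20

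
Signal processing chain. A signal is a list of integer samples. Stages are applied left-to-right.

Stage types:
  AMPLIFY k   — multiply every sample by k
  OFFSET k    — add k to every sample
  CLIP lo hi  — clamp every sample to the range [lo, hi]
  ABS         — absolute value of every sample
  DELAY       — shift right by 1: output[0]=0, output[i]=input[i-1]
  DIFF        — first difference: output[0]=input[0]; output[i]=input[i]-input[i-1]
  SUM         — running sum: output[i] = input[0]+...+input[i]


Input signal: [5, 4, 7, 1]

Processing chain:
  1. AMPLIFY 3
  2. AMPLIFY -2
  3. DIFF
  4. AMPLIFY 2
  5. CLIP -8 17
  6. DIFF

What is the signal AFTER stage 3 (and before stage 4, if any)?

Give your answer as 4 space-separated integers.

Input: [5, 4, 7, 1]
Stage 1 (AMPLIFY 3): 5*3=15, 4*3=12, 7*3=21, 1*3=3 -> [15, 12, 21, 3]
Stage 2 (AMPLIFY -2): 15*-2=-30, 12*-2=-24, 21*-2=-42, 3*-2=-6 -> [-30, -24, -42, -6]
Stage 3 (DIFF): s[0]=-30, -24--30=6, -42--24=-18, -6--42=36 -> [-30, 6, -18, 36]

Answer: -30 6 -18 36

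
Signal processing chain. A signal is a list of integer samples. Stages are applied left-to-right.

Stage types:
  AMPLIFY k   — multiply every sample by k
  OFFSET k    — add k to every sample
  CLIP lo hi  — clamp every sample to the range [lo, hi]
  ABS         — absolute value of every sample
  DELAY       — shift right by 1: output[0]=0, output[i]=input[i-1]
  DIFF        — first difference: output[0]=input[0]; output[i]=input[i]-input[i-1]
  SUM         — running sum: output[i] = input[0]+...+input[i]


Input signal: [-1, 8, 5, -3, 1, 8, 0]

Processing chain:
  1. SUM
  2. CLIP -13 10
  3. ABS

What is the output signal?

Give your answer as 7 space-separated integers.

Answer: 1 7 10 9 10 10 10

Derivation:
Input: [-1, 8, 5, -3, 1, 8, 0]
Stage 1 (SUM): sum[0..0]=-1, sum[0..1]=7, sum[0..2]=12, sum[0..3]=9, sum[0..4]=10, sum[0..5]=18, sum[0..6]=18 -> [-1, 7, 12, 9, 10, 18, 18]
Stage 2 (CLIP -13 10): clip(-1,-13,10)=-1, clip(7,-13,10)=7, clip(12,-13,10)=10, clip(9,-13,10)=9, clip(10,-13,10)=10, clip(18,-13,10)=10, clip(18,-13,10)=10 -> [-1, 7, 10, 9, 10, 10, 10]
Stage 3 (ABS): |-1|=1, |7|=7, |10|=10, |9|=9, |10|=10, |10|=10, |10|=10 -> [1, 7, 10, 9, 10, 10, 10]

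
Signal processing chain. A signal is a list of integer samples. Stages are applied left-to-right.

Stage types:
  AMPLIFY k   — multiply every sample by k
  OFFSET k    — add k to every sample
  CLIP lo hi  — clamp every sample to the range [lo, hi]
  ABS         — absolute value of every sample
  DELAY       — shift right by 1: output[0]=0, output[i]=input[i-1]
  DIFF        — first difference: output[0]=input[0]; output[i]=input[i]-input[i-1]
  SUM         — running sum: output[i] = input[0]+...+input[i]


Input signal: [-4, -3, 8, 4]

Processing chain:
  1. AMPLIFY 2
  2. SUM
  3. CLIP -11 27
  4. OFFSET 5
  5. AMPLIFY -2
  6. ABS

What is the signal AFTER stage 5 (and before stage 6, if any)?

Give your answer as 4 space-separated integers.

Answer: 6 12 -14 -30

Derivation:
Input: [-4, -3, 8, 4]
Stage 1 (AMPLIFY 2): -4*2=-8, -3*2=-6, 8*2=16, 4*2=8 -> [-8, -6, 16, 8]
Stage 2 (SUM): sum[0..0]=-8, sum[0..1]=-14, sum[0..2]=2, sum[0..3]=10 -> [-8, -14, 2, 10]
Stage 3 (CLIP -11 27): clip(-8,-11,27)=-8, clip(-14,-11,27)=-11, clip(2,-11,27)=2, clip(10,-11,27)=10 -> [-8, -11, 2, 10]
Stage 4 (OFFSET 5): -8+5=-3, -11+5=-6, 2+5=7, 10+5=15 -> [-3, -6, 7, 15]
Stage 5 (AMPLIFY -2): -3*-2=6, -6*-2=12, 7*-2=-14, 15*-2=-30 -> [6, 12, -14, -30]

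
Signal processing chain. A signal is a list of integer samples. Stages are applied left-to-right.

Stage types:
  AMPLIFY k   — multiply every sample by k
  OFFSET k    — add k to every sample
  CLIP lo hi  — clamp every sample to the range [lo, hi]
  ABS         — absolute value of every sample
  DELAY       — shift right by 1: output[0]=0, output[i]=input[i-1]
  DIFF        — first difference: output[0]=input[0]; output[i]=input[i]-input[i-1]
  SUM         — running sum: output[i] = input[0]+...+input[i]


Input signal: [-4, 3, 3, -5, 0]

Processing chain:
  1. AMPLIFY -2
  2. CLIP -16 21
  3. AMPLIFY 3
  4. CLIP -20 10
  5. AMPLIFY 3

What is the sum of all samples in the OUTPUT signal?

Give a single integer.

Answer: -48

Derivation:
Input: [-4, 3, 3, -5, 0]
Stage 1 (AMPLIFY -2): -4*-2=8, 3*-2=-6, 3*-2=-6, -5*-2=10, 0*-2=0 -> [8, -6, -6, 10, 0]
Stage 2 (CLIP -16 21): clip(8,-16,21)=8, clip(-6,-16,21)=-6, clip(-6,-16,21)=-6, clip(10,-16,21)=10, clip(0,-16,21)=0 -> [8, -6, -6, 10, 0]
Stage 3 (AMPLIFY 3): 8*3=24, -6*3=-18, -6*3=-18, 10*3=30, 0*3=0 -> [24, -18, -18, 30, 0]
Stage 4 (CLIP -20 10): clip(24,-20,10)=10, clip(-18,-20,10)=-18, clip(-18,-20,10)=-18, clip(30,-20,10)=10, clip(0,-20,10)=0 -> [10, -18, -18, 10, 0]
Stage 5 (AMPLIFY 3): 10*3=30, -18*3=-54, -18*3=-54, 10*3=30, 0*3=0 -> [30, -54, -54, 30, 0]
Output sum: -48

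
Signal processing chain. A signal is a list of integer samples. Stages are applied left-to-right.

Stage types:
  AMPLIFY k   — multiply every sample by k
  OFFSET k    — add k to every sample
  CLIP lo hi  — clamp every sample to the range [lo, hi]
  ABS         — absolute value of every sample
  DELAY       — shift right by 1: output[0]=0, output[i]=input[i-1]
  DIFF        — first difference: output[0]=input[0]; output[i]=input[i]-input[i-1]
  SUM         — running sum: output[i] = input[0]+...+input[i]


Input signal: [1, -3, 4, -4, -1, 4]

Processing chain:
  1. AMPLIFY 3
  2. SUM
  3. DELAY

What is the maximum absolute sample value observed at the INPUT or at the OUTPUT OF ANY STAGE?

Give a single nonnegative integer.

Answer: 12

Derivation:
Input: [1, -3, 4, -4, -1, 4] (max |s|=4)
Stage 1 (AMPLIFY 3): 1*3=3, -3*3=-9, 4*3=12, -4*3=-12, -1*3=-3, 4*3=12 -> [3, -9, 12, -12, -3, 12] (max |s|=12)
Stage 2 (SUM): sum[0..0]=3, sum[0..1]=-6, sum[0..2]=6, sum[0..3]=-6, sum[0..4]=-9, sum[0..5]=3 -> [3, -6, 6, -6, -9, 3] (max |s|=9)
Stage 3 (DELAY): [0, 3, -6, 6, -6, -9] = [0, 3, -6, 6, -6, -9] -> [0, 3, -6, 6, -6, -9] (max |s|=9)
Overall max amplitude: 12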